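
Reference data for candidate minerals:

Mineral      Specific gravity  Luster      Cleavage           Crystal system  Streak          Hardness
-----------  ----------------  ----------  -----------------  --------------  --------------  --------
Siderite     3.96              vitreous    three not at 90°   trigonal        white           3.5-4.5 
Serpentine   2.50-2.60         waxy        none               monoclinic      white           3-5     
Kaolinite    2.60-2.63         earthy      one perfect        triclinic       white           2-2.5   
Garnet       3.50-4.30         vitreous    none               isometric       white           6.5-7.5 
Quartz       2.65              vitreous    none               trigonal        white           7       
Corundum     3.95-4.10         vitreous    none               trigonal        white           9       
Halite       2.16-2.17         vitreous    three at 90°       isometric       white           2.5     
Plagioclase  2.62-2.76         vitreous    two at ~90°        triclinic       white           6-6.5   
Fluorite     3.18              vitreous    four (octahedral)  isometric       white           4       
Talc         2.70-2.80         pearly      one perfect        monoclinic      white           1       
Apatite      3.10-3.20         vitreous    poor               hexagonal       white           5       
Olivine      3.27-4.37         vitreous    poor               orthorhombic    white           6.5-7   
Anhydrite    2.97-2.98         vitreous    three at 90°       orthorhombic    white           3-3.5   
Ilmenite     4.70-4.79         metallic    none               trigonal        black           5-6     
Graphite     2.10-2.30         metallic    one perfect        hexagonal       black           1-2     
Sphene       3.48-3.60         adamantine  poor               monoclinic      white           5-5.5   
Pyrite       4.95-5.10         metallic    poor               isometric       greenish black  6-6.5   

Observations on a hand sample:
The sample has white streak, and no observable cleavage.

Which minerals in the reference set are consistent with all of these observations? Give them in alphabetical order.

Corundum, Garnet, Quartz, Serpentine

White streak is inconsistent with Ilmenite, Graphite, Pyrite.
No observable cleavage: Serpentine, Garnet, Quartz, Corundum remain.
Remaining candidates: Corundum, Garnet, Quartz, Serpentine.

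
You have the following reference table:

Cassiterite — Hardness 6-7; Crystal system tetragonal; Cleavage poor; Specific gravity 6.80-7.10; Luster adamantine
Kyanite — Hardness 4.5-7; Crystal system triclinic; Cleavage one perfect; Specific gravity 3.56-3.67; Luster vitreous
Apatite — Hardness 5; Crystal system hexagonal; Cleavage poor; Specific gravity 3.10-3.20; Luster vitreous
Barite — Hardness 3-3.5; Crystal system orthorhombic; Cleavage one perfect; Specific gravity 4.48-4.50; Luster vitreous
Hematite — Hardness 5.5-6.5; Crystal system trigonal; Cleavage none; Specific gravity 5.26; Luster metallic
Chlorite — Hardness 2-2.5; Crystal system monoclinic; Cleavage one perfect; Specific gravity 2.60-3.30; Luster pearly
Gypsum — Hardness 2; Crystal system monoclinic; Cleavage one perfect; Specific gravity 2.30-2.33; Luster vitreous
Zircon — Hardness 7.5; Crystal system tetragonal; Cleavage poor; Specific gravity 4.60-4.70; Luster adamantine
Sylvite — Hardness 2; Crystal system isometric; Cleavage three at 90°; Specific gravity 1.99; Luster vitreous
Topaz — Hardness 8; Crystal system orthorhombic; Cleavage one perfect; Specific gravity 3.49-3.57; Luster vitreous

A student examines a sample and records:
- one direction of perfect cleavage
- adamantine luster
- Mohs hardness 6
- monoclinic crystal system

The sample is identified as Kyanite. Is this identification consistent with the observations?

No

One direction of perfect cleavage — consistent with Kyanite (cleavage one perfect).
Adamantine luster — Kyanite has vitreous luster; which does not match.
Mohs hardness 6 — consistent with Kyanite (hardness 4.5-7).
Monoclinic crystal system — Kyanite has triclinic system; which does not match.
2 of the observed properties are inconsistent with Kyanite.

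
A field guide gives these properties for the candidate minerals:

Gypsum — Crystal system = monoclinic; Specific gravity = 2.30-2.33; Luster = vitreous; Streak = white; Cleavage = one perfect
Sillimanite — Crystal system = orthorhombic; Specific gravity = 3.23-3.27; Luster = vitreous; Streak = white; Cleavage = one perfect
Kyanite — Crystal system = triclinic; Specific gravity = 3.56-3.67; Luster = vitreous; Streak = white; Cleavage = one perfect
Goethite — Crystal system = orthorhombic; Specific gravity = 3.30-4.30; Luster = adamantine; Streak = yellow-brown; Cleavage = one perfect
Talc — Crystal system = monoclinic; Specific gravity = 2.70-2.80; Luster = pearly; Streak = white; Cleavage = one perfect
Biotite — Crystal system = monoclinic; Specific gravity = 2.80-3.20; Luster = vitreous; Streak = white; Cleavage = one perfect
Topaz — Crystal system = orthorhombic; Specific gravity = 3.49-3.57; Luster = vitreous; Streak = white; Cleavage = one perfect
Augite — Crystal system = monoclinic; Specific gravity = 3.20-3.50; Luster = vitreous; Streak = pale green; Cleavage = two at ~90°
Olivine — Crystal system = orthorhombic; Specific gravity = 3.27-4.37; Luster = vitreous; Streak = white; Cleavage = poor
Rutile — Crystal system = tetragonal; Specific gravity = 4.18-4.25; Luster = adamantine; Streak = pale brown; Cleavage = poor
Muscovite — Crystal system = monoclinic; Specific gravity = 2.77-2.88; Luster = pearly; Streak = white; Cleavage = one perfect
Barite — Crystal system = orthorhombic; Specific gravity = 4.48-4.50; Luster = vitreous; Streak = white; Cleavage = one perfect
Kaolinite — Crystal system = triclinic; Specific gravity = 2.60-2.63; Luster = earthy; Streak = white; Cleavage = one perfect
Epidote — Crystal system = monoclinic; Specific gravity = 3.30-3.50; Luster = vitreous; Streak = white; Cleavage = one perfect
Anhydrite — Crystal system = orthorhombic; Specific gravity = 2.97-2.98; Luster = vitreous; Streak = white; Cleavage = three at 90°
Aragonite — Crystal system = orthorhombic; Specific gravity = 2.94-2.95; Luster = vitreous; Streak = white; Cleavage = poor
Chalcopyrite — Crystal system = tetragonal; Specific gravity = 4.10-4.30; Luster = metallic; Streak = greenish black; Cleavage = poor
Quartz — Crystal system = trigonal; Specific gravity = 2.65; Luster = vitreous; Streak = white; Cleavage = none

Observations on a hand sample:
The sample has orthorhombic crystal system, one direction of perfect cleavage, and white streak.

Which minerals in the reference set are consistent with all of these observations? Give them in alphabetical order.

Barite, Sillimanite, Topaz

Orthorhombic crystal system: leaves Sillimanite, Goethite, Topaz, Olivine, Barite, Anhydrite, Aragonite.
One direction of perfect cleavage is inconsistent with Olivine, Anhydrite, Aragonite.
White streak excludes Goethite.
The minerals that satisfy all observations are Barite, Sillimanite, Topaz.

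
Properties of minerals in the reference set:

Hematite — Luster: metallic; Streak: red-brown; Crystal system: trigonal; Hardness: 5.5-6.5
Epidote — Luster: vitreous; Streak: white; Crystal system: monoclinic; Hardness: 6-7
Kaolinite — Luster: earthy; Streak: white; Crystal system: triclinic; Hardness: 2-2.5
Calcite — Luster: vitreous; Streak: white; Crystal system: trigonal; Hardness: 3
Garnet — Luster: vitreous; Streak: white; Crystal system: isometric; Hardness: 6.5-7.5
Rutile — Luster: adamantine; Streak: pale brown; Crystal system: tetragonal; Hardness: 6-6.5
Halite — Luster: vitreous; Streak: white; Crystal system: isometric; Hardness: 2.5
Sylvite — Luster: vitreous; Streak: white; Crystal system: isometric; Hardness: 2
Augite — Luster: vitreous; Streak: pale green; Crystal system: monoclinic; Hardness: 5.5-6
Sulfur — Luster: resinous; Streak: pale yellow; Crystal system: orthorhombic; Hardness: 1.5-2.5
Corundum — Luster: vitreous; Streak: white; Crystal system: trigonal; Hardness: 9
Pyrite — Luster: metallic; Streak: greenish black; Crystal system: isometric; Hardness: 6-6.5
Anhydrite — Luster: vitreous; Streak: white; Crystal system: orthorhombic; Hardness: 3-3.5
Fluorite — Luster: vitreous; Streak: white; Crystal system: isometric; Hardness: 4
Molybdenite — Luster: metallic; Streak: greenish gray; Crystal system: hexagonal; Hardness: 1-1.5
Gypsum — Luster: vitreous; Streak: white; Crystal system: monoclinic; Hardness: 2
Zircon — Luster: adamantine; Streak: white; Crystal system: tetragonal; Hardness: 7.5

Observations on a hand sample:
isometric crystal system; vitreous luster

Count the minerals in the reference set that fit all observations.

Isometric crystal system — Garnet, Halite, Sylvite, Pyrite, Fluorite remain.
Vitreous luster eliminates Pyrite.
Remaining candidates: Fluorite, Garnet, Halite, Sylvite.
That is 4 minerals.

4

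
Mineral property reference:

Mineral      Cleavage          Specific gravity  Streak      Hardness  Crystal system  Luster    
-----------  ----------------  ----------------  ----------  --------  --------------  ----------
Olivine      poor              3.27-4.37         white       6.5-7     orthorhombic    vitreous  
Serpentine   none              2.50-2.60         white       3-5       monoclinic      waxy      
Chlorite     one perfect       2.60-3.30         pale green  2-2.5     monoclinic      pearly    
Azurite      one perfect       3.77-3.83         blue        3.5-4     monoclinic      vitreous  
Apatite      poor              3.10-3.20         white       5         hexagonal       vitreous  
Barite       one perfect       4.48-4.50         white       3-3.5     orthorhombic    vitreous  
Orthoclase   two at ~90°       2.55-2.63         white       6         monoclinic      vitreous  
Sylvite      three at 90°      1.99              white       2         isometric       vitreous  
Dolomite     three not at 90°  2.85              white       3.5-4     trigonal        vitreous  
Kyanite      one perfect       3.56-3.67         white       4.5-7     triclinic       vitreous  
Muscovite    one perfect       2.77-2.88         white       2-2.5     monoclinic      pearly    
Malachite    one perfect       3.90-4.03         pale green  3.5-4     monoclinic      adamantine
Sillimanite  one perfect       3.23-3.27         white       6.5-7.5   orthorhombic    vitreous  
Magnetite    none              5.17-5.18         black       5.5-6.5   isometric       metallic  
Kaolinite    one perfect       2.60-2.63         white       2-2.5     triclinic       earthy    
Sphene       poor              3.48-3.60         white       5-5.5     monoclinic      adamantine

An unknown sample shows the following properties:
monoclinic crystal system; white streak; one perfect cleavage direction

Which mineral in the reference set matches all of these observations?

Monoclinic crystal system: Serpentine, Chlorite, Azurite, Orthoclase, Muscovite, Malachite, Sphene remain.
White streak is inconsistent with Chlorite, Azurite, Malachite.
One perfect cleavage direction: leaves Muscovite.
Only Muscovite satisfies all observations.

Muscovite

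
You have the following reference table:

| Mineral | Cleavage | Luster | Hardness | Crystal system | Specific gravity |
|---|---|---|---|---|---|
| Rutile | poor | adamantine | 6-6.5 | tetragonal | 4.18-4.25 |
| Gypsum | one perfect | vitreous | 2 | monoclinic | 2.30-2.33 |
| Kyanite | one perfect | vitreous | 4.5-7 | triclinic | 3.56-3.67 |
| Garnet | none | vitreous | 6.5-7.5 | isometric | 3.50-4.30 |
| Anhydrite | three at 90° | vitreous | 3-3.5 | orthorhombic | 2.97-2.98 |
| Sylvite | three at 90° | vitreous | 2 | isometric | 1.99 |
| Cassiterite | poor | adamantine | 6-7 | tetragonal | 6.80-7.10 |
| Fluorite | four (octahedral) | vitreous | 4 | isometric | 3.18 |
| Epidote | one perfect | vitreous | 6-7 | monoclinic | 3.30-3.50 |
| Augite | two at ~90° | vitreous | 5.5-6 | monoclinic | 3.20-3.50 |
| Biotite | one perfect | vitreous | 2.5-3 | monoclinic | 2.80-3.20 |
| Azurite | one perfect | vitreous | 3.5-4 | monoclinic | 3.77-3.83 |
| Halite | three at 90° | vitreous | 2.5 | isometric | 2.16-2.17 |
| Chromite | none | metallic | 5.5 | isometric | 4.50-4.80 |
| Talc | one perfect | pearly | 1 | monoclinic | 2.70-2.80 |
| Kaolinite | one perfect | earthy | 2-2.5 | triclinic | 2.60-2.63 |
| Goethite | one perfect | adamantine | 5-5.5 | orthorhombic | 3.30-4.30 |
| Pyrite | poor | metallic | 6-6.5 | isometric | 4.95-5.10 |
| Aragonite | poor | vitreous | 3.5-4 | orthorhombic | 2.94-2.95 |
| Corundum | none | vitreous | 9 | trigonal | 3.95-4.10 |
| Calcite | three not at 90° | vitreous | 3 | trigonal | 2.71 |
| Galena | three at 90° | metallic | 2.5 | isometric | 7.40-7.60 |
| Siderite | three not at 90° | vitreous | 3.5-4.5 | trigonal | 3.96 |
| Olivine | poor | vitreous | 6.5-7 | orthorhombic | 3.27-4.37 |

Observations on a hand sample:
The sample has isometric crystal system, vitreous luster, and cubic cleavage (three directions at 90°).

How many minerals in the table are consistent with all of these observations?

2

Isometric crystal system: only Garnet, Sylvite, Fluorite, Halite, Chromite, Pyrite, Galena remain.
Vitreous luster is inconsistent with Chromite, Pyrite, Galena.
Cubic cleavage (three directions at 90°) excludes Garnet, Fluorite.
Consistent with every observation: Halite, Sylvite.
That is 2 minerals.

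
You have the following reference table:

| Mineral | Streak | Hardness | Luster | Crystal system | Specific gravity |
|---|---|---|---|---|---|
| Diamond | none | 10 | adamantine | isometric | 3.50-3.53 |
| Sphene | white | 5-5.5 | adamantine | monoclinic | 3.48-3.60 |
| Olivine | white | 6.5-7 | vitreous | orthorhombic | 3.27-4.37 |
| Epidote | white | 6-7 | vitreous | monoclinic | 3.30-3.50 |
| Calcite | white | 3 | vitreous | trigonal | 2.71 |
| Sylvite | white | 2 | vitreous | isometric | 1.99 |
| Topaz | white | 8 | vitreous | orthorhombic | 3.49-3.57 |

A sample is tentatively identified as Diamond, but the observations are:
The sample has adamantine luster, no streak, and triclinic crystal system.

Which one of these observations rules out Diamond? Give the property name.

Adamantine luster: Diamond has adamantine luster — agrees.
No streak: Diamond has no streak — agrees.
Triclinic crystal system: Diamond has isometric system — inconsistent.
Everything matches except the crystal system.

crystal system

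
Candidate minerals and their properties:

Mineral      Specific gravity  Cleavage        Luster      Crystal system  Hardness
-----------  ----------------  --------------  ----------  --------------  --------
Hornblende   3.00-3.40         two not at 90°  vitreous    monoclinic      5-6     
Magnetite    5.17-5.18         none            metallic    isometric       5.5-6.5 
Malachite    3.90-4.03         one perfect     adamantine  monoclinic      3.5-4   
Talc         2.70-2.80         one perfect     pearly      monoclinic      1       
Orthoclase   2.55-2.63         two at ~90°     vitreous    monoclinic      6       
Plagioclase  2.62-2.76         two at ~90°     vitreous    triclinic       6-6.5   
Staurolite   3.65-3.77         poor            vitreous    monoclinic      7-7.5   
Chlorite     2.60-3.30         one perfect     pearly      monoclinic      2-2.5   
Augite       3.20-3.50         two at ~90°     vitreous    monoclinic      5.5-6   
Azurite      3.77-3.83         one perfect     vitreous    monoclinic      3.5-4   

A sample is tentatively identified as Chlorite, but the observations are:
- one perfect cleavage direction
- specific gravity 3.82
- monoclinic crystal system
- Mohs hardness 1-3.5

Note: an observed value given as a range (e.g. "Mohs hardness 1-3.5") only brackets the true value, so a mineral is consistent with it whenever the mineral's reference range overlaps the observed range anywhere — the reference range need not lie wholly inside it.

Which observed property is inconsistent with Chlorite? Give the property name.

specific gravity

One perfect cleavage direction: Chlorite has cleavage one perfect — consistent.
Specific gravity 3.82: Chlorite has SG 2.60-3.30 — inconsistent.
Monoclinic crystal system: Chlorite has monoclinic system — consistent.
Mohs hardness 1-3.5: Chlorite has hardness 2-2.5 — consistent.
Everything matches except the specific gravity.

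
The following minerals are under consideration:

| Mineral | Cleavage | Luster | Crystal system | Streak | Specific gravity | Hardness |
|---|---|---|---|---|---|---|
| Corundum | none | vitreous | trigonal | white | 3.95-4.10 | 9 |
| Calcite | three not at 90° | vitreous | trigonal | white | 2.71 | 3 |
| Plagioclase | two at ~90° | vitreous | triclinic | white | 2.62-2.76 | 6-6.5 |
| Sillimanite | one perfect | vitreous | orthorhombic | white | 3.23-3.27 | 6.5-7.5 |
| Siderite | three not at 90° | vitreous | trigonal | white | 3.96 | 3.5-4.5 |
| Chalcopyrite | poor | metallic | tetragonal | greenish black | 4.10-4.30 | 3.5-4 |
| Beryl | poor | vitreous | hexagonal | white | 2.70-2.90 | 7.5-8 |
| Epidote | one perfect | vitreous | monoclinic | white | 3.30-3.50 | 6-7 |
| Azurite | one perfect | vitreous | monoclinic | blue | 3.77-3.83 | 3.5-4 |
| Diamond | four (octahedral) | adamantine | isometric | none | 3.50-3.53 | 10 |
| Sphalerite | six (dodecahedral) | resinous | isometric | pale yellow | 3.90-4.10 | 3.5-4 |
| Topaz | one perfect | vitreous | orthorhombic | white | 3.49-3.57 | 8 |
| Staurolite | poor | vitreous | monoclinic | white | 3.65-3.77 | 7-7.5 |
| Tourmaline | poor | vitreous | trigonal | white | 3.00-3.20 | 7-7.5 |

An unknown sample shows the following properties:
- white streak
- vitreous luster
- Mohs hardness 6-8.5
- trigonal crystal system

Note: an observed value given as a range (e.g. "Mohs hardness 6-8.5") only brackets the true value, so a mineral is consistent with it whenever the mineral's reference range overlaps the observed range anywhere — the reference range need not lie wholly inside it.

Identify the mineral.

Tourmaline

White streak eliminates Chalcopyrite, Azurite, Diamond, Sphalerite.
Vitreous luster — every remaining candidate is consistent.
Mohs hardness 6-8.5 excludes Corundum, Calcite, Siderite.
Trigonal crystal system — narrows the field to Tourmaline.
Tourmaline is the sole remaining match.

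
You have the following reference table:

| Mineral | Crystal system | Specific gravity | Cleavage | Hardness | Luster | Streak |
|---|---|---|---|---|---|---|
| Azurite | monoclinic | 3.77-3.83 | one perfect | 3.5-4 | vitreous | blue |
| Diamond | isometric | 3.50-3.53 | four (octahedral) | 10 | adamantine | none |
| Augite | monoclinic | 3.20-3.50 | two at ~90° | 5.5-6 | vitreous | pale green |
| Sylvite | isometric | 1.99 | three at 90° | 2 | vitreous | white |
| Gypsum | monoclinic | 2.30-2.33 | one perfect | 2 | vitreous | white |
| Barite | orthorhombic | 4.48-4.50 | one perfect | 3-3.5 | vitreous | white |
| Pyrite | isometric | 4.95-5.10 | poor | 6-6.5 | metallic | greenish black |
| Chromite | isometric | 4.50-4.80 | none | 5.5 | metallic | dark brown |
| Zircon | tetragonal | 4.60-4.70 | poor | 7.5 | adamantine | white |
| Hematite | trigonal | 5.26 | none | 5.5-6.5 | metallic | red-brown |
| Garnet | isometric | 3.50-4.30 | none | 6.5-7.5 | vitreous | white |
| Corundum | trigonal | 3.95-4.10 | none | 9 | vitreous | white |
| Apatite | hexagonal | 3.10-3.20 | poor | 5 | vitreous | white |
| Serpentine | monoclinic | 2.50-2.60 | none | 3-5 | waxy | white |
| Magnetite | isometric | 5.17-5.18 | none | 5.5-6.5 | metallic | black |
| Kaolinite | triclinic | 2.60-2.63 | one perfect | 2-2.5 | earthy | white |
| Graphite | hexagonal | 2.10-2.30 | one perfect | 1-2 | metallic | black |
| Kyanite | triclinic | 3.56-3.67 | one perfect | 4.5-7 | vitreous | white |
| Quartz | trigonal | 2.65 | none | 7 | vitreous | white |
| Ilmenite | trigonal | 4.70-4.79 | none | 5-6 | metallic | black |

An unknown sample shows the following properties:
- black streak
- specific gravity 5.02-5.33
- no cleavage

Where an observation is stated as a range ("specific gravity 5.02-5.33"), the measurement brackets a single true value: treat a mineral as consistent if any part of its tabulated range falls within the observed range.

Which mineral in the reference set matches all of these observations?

Magnetite

Black streak: narrows the field to Magnetite, Graphite, Ilmenite.
Specific gravity 5.02-5.33: only Magnetite remains.
No cleavage: consistent with all remaining minerals.
Magnetite is the sole remaining match.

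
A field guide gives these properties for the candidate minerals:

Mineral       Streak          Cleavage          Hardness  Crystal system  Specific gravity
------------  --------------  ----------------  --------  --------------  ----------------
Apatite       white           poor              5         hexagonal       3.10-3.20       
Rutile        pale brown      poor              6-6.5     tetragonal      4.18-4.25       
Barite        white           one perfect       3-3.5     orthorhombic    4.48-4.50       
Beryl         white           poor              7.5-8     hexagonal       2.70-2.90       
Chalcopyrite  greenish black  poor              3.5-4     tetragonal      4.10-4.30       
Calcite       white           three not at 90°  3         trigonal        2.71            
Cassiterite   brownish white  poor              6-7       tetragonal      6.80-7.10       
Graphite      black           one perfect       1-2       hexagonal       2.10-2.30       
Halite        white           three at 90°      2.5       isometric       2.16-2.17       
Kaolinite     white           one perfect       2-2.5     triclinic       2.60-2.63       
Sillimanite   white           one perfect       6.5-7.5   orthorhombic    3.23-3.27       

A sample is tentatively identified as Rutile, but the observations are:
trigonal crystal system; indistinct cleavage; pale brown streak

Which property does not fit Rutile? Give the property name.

Trigonal crystal system: Rutile has tetragonal system — does not match.
Indistinct cleavage: Rutile has cleavage poor — within range.
Pale brown streak: Rutile has pale brown streak — within range.
The crystal system is the one property that does not fit.

crystal system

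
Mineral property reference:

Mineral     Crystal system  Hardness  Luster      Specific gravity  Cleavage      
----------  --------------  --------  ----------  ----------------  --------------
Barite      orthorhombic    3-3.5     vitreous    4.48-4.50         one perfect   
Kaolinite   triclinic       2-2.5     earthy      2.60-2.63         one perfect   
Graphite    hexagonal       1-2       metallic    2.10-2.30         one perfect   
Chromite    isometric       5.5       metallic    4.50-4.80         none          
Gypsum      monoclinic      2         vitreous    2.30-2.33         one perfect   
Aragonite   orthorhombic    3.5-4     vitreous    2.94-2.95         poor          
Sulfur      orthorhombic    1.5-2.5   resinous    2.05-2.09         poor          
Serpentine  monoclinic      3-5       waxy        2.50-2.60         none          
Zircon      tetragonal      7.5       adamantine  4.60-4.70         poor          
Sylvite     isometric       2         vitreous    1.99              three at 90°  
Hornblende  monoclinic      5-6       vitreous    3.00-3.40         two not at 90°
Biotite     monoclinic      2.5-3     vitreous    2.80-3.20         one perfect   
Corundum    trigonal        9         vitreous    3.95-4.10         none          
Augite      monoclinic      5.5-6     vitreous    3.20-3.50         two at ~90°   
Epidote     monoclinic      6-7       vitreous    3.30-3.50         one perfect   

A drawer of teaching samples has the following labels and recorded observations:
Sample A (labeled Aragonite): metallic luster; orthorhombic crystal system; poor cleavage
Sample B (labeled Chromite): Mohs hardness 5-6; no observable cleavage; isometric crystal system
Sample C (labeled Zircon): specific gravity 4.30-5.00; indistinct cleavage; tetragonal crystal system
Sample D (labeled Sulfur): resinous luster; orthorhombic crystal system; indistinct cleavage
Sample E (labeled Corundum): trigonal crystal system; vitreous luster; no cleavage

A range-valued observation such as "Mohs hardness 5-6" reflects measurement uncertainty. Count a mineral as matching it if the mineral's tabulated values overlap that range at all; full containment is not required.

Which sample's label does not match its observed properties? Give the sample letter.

A

Sample A: Aragonite has vitreous luster, but the record shows metallic luster — this label is wrong.
Sample B: observations are consistent with Chromite.
Sample C: observations are consistent with Zircon.
Sample D: observations are consistent with Sulfur.
Sample E: observations are consistent with Corundum.
Only sample A is inconsistent with its label.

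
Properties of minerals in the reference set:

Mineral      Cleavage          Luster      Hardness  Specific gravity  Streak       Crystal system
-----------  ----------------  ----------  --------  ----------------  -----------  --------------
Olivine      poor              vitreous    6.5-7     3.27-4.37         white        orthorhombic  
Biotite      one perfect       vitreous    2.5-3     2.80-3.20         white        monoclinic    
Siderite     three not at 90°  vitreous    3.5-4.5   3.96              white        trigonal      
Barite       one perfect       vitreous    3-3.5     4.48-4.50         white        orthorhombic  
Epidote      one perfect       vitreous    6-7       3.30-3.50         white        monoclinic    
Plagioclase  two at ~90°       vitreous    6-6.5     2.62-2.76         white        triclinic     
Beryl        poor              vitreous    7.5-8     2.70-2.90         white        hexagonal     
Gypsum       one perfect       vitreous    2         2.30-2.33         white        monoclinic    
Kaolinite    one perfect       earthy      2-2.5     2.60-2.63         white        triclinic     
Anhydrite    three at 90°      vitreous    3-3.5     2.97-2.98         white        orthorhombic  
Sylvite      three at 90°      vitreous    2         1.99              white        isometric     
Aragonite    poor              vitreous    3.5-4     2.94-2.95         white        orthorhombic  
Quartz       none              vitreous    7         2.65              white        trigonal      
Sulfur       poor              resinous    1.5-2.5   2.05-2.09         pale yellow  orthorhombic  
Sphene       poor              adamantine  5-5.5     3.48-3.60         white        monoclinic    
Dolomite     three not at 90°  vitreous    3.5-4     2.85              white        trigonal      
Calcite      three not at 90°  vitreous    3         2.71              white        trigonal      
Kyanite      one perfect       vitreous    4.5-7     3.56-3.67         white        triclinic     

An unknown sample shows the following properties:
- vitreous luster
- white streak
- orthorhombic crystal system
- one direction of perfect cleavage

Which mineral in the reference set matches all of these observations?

Barite

Vitreous luster rules out Kaolinite, Sulfur, Sphene.
White streak: every remaining candidate is consistent.
Orthorhombic crystal system: only Olivine, Barite, Anhydrite, Aragonite remain.
One direction of perfect cleavage: only Barite remains.
The only mineral consistent with every observation is Barite.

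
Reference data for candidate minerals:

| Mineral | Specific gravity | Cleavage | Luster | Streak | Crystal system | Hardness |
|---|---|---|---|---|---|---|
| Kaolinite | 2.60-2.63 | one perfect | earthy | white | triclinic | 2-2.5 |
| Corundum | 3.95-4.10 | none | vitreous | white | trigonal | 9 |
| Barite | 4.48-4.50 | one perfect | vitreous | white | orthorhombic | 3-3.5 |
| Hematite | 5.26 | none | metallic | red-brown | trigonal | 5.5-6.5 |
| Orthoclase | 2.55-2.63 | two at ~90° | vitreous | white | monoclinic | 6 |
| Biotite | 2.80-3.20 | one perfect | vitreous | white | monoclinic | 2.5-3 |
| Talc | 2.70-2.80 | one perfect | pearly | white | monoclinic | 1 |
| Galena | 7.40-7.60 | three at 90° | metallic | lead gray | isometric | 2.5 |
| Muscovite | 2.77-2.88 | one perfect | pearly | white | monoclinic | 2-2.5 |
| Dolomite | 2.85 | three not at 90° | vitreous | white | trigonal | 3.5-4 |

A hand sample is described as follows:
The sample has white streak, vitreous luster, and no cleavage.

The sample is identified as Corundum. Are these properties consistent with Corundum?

White streak — matches Corundum (white streak).
Vitreous luster — matches Corundum (vitreous luster).
No cleavage — matches Corundum (cleavage none).
Nothing contradicts Corundum.

Yes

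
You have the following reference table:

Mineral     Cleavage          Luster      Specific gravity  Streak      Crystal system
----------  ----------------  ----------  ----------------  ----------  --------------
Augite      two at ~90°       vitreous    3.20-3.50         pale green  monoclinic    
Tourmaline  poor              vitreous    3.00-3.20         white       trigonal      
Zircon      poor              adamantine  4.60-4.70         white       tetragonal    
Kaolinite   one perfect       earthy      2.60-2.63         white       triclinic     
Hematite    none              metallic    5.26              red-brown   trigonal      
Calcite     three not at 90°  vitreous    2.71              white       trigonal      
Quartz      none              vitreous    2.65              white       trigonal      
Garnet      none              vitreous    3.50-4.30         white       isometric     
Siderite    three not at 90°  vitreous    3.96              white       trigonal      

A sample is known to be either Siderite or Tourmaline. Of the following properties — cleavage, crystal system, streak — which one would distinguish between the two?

Cleavage: Siderite three not at 90°, Tourmaline poor — different.
Crystal system: both trigonal — identical.
Streak: both white — identical.
Cleavage is the diagnostic property here.

cleavage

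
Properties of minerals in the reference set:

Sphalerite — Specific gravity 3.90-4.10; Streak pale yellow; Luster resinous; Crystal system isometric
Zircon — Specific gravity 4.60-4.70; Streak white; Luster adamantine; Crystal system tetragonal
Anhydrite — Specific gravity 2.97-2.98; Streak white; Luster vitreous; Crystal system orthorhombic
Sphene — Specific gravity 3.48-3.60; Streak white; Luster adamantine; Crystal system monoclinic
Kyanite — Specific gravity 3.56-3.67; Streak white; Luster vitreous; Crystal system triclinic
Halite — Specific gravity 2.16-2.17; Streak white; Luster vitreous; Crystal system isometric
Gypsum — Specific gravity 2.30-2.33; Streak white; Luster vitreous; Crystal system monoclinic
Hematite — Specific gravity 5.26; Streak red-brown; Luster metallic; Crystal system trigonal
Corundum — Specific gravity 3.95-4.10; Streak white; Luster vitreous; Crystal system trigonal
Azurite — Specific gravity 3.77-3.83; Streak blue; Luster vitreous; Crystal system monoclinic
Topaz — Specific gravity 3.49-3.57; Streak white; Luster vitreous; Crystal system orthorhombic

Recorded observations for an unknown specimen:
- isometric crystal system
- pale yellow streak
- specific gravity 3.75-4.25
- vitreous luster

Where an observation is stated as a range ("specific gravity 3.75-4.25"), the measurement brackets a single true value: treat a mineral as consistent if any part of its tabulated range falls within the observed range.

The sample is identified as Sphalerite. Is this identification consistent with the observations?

Isometric crystal system — consistent with Sphalerite (isometric system).
Pale yellow streak — consistent with Sphalerite (pale yellow streak).
Specific gravity 3.75-4.25 — consistent with Sphalerite (SG 3.90-4.10).
Vitreous luster — Sphalerite has resinous luster; a mismatch.
Sphalerite is excluded by the luster.

Inconsistent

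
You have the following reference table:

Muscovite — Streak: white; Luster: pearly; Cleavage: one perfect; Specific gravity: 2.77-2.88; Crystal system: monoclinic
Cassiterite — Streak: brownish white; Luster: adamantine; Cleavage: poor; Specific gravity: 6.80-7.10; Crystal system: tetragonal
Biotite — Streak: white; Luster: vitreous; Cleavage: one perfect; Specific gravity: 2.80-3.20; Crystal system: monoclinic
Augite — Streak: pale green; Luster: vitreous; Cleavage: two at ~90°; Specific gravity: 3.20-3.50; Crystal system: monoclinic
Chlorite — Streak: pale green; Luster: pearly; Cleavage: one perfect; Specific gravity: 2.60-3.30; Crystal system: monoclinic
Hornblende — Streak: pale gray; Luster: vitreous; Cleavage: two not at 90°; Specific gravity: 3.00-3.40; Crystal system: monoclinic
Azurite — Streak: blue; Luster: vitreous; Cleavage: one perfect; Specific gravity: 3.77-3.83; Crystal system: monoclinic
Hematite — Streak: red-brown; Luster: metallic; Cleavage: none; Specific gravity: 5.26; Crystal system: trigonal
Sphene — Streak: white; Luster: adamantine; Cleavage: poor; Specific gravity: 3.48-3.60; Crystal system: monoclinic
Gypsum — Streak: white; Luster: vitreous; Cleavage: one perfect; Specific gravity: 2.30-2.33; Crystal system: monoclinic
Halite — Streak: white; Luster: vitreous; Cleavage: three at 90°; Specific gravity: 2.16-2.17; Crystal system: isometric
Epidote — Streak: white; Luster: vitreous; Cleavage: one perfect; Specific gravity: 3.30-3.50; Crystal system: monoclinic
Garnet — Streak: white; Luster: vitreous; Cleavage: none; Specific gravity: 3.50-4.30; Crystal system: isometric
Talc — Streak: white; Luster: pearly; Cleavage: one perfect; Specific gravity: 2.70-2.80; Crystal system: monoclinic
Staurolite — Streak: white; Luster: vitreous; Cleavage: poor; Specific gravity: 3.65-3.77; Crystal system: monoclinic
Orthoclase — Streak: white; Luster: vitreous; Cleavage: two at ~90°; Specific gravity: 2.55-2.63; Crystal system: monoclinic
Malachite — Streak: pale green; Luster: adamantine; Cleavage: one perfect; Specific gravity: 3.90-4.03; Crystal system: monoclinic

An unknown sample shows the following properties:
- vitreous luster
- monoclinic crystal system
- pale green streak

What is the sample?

Augite

Vitreous luster — narrows the field to Biotite, Augite, Hornblende, Azurite, Gypsum, Halite, Epidote, Garnet, Staurolite, Orthoclase.
Monoclinic crystal system eliminates Halite, Garnet.
Pale green streak — Augite remains.
Only Augite satisfies all observations.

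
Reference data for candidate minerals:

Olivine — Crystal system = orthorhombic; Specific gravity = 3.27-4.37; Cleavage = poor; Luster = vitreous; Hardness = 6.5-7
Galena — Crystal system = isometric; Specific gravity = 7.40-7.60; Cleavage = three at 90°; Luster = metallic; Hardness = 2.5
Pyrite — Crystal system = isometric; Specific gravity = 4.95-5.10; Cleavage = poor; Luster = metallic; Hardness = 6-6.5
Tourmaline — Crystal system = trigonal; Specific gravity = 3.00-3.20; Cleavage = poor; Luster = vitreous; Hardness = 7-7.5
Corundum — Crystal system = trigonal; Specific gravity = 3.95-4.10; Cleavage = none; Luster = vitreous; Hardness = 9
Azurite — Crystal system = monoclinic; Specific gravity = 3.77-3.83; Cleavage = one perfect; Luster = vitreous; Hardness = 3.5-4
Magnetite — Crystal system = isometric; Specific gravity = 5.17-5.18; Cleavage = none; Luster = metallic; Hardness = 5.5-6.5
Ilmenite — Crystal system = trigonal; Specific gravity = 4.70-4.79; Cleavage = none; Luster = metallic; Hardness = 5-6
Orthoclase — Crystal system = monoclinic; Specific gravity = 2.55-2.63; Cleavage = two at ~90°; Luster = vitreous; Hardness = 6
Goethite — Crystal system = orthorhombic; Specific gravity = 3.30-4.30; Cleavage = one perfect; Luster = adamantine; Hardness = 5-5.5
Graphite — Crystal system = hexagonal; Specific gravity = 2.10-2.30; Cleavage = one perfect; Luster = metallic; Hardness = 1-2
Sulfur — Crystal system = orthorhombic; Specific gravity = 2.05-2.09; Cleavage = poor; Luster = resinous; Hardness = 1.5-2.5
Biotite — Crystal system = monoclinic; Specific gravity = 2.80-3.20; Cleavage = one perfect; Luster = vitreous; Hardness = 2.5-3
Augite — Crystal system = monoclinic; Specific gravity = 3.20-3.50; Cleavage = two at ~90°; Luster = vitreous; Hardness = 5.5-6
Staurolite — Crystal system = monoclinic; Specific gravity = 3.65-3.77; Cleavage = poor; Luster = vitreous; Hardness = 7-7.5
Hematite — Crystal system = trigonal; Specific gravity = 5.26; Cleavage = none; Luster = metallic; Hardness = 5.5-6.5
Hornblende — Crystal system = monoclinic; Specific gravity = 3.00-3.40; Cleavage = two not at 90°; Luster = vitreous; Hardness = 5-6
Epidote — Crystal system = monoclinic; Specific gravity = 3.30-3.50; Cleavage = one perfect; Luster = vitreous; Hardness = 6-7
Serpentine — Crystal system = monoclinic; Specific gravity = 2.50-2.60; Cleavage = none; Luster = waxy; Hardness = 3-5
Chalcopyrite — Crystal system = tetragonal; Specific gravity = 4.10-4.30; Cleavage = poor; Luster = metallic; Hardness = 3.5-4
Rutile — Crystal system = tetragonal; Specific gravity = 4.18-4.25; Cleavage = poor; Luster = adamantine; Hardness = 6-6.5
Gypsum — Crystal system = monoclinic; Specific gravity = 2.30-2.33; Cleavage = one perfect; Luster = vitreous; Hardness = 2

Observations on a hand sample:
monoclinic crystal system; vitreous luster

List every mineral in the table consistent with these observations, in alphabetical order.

Monoclinic crystal system — narrows the field to Azurite, Orthoclase, Biotite, Augite, Staurolite, Hornblende, Epidote, Serpentine, Gypsum.
Vitreous luster eliminates Serpentine.
The minerals that satisfy all observations are Augite, Azurite, Biotite, Epidote, Gypsum, Hornblende, Orthoclase, Staurolite.

Augite, Azurite, Biotite, Epidote, Gypsum, Hornblende, Orthoclase, Staurolite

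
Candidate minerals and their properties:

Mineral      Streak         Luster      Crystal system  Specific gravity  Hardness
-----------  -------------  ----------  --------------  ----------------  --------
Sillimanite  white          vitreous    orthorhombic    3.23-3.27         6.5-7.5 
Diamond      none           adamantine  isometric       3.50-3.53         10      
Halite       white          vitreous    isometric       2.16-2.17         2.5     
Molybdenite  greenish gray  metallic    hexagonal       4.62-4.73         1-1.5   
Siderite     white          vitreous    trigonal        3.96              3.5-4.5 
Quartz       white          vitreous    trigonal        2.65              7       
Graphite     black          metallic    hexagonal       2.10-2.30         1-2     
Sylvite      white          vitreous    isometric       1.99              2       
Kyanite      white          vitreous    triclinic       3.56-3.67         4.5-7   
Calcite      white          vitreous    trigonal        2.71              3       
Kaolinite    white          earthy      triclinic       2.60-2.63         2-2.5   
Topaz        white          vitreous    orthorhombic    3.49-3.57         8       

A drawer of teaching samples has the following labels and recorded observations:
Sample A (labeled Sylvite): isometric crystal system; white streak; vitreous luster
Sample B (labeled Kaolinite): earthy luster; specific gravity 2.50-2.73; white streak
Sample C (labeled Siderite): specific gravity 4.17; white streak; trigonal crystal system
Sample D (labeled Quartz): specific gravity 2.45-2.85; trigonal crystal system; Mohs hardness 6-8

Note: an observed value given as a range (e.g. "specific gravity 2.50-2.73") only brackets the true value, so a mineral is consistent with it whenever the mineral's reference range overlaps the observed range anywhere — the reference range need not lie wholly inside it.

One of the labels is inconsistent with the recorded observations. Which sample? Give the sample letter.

Sample A: observations are consistent with Sylvite.
Sample B: observations are consistent with Kaolinite.
Sample C: Siderite has SG 3.96, but the record shows specific gravity 4.17 — this label is wrong.
Sample D: observations are consistent with Quartz.
Sample C is the mislabeled one.

C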